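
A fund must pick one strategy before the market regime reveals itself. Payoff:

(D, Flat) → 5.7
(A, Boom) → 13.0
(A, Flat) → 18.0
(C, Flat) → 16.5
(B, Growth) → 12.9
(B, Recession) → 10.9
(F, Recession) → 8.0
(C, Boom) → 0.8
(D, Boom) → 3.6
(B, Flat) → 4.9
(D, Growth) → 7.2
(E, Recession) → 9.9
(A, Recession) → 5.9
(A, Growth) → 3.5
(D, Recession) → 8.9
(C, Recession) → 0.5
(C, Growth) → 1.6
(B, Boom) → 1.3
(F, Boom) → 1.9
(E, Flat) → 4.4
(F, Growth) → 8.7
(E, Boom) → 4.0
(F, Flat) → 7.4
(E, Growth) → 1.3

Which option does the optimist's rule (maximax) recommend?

Row maxima: A=18.0, B=12.9, C=16.5, D=8.9, E=9.9, F=8.7
Best best-case = 18.0 → A.

A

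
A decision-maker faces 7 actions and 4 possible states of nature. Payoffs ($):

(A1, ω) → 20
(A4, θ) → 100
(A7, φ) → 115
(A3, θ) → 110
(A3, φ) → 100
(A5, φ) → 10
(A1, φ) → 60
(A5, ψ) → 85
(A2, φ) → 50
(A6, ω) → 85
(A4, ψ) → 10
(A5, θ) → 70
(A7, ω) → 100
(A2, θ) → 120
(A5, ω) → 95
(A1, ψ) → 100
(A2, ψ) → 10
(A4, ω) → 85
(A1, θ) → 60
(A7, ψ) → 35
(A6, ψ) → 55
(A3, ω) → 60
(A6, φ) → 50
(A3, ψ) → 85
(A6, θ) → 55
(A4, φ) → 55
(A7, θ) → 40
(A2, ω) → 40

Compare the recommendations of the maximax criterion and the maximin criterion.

Row maxima: A1=100, A2=120, A3=110, A4=100, A5=95, A6=85, A7=115
Best best-case = 120 → A2.
Row minima: A1=20, A2=10, A3=60, A4=10, A5=10, A6=50, A7=35
Best worst-case = 60 → A3.

maximax → A2; maximin → A3 (disagree)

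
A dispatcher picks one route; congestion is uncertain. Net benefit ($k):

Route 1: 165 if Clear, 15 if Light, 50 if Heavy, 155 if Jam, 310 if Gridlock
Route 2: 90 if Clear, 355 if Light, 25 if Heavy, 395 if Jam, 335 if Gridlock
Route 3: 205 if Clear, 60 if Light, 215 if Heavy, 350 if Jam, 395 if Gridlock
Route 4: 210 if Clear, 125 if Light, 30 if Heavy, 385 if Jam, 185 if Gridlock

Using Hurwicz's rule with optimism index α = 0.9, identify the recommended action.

Route 3

Route 1: 0.9·310 + 0.1·15 = 280.5
Route 2: 0.9·395 + 0.1·25 = 358
Route 3: 0.9·395 + 0.1·60 = 361.5
Route 4: 0.9·385 + 0.1·30 = 349.5
Highest Hurwicz score = 361.5 → Route 3.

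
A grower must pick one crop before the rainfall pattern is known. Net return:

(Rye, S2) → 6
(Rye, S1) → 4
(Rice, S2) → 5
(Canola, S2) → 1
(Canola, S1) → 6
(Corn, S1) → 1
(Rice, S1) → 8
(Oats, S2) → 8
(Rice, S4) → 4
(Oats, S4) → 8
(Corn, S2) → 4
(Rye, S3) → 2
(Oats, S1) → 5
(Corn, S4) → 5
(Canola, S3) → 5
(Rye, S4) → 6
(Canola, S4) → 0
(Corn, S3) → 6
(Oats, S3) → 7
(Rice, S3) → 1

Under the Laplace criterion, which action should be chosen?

Oats

Row averages: Rye=4.5, Rice=4.5, Corn=4, Oats=7, Canola=3
Highest average = 7 → Oats.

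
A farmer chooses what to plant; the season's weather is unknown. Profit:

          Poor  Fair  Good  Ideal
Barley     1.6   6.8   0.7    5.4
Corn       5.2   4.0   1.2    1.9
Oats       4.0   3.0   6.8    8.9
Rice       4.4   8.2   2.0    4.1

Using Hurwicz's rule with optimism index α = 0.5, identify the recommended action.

Oats

Barley: 0.5·6.8 + 0.5·0.7 = 3.75
Corn: 0.5·5.2 + 0.5·1.2 = 3.2
Oats: 0.5·8.9 + 0.5·3.0 = 5.95
Rice: 0.5·8.2 + 0.5·2.0 = 5.1
Highest Hurwicz score = 5.95 → Oats.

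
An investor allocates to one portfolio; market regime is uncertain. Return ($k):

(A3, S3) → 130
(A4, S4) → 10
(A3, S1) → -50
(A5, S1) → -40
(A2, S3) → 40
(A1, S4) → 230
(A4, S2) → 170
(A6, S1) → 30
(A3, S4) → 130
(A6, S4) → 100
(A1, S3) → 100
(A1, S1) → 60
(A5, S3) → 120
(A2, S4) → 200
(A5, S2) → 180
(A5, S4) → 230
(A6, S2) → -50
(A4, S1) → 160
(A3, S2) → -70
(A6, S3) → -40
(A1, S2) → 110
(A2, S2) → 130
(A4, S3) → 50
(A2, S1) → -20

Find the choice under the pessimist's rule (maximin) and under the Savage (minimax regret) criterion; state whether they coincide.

Row minima: A1=60, A2=-20, A3=-70, A4=10, A5=-40, A6=-50
Best worst-case = 60 → A1.
Column bests: S1=160, S2=180, S3=130, S4=230.
A1 regrets: 100, 70, 30, 0 → max 100
A2 regrets: 180, 50, 90, 30 → max 180
A3 regrets: 210, 250, 0, 100 → max 250
A4 regrets: 0, 10, 80, 220 → max 220
A5 regrets: 200, 0, 10, 0 → max 200
A6 regrets: 130, 230, 170, 130 → max 230
Smallest max regret = 100 → A1.

maximin → A1; minimax regret → A1 (agree)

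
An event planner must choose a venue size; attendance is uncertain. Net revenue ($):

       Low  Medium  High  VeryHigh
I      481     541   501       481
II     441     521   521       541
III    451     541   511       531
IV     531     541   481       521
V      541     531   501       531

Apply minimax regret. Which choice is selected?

Column bests: Low=541, Medium=541, High=521, VeryHigh=541.
I regrets: 60, 0, 20, 60 → max 60
II regrets: 100, 20, 0, 0 → max 100
III regrets: 90, 0, 10, 10 → max 90
IV regrets: 10, 0, 40, 20 → max 40
V regrets: 0, 10, 20, 10 → max 20
Smallest max regret = 20 → V.

V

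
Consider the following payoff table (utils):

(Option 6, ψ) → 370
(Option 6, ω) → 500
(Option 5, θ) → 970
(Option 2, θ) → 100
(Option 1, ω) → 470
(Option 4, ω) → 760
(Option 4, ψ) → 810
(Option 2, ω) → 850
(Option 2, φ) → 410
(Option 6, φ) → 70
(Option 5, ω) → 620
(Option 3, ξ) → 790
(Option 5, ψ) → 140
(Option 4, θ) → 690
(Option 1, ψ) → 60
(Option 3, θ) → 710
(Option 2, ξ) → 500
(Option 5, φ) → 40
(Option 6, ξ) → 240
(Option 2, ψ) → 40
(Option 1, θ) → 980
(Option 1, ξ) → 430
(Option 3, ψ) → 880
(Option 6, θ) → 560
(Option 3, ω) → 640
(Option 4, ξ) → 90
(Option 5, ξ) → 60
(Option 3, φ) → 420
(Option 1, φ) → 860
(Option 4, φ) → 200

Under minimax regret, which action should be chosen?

Option 3

Column bests: θ=980, φ=860, ψ=880, ω=850, ξ=790.
Option 1 regrets: 0, 0, 820, 380, 360 → max 820
Option 2 regrets: 880, 450, 840, 0, 290 → max 880
Option 3 regrets: 270, 440, 0, 210, 0 → max 440
Option 4 regrets: 290, 660, 70, 90, 700 → max 700
Option 5 regrets: 10, 820, 740, 230, 730 → max 820
Option 6 regrets: 420, 790, 510, 350, 550 → max 790
Smallest max regret = 440 → Option 3.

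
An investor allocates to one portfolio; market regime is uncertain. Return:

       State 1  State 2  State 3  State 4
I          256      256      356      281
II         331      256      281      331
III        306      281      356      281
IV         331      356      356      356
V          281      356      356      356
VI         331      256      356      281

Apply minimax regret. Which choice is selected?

Column bests: State 1=331, State 2=356, State 3=356, State 4=356.
I regrets: 75, 100, 0, 75 → max 100
II regrets: 0, 100, 75, 25 → max 100
III regrets: 25, 75, 0, 75 → max 75
IV regrets: 0, 0, 0, 0 → max 0
V regrets: 50, 0, 0, 0 → max 50
VI regrets: 0, 100, 0, 75 → max 100
Smallest max regret = 0 → IV.

IV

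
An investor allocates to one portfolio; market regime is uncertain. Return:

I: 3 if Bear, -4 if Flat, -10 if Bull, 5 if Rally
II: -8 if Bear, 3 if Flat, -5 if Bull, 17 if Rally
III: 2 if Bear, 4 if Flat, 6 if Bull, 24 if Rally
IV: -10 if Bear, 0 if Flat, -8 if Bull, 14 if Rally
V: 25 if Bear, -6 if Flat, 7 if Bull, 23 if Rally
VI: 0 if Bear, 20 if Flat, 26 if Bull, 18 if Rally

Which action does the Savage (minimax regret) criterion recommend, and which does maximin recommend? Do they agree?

Column bests: Bear=25, Flat=20, Bull=26, Rally=24.
I regrets: 22, 24, 36, 19 → max 36
II regrets: 33, 17, 31, 7 → max 33
III regrets: 23, 16, 20, 0 → max 23
IV regrets: 35, 20, 34, 10 → max 35
V regrets: 0, 26, 19, 1 → max 26
VI regrets: 25, 0, 0, 6 → max 25
Smallest max regret = 23 → III.
Row minima: I=-10, II=-8, III=2, IV=-10, V=-6, VI=0
Best worst-case = 2 → III.

minimax regret → III; maximin → III (agree)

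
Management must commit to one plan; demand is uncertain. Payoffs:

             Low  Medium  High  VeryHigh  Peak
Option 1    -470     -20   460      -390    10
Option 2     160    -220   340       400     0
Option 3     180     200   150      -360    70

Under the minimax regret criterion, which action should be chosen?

Column bests: Low=180, Medium=200, High=460, VeryHigh=400, Peak=70.
Option 1 regrets: 650, 220, 0, 790, 60 → max 790
Option 2 regrets: 20, 420, 120, 0, 70 → max 420
Option 3 regrets: 0, 0, 310, 760, 0 → max 760
Smallest max regret = 420 → Option 2.

Option 2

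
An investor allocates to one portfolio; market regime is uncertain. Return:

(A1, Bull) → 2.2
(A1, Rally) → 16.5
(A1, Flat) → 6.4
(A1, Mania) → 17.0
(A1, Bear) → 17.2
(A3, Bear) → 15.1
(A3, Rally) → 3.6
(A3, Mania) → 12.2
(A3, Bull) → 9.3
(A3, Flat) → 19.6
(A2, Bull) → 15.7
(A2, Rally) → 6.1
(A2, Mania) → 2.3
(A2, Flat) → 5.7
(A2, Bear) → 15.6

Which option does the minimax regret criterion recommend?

A3

Column bests: Bear=17.2, Flat=19.6, Bull=15.7, Rally=16.5, Mania=17.0.
A1 regrets: 0.0, 13.2, 13.5, 0.0, 0.0 → max 13.5
A2 regrets: 1.6, 13.9, 0.0, 10.4, 14.7 → max 14.7
A3 regrets: 2.1, 0.0, 6.4, 12.9, 4.8 → max 12.9
Smallest max regret = 12.9 → A3.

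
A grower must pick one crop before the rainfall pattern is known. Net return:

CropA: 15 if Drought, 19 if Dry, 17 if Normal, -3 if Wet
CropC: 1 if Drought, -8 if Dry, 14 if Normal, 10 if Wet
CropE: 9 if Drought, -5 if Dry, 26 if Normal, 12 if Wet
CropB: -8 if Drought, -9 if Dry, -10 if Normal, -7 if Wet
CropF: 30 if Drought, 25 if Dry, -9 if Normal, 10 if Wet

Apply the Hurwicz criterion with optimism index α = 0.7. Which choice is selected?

CropF

CropA: 0.7·19 + 0.3·(-3) = 12.4
CropC: 0.7·14 + 0.3·(-8) = 7.4
CropE: 0.7·26 + 0.3·(-5) = 16.7
CropB: 0.7·(-7) + 0.3·(-10) = -7.9
CropF: 0.7·30 + 0.3·(-9) = 18.3
Highest Hurwicz score = 18.3 → CropF.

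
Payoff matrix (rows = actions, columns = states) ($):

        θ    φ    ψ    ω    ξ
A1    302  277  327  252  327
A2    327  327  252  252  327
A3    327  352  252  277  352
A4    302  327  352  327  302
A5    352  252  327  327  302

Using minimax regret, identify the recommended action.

Column bests: θ=352, φ=352, ψ=352, ω=327, ξ=352.
A1 regrets: 50, 75, 25, 75, 25 → max 75
A2 regrets: 25, 25, 100, 75, 25 → max 100
A3 regrets: 25, 0, 100, 50, 0 → max 100
A4 regrets: 50, 25, 0, 0, 50 → max 50
A5 regrets: 0, 100, 25, 0, 50 → max 100
Smallest max regret = 50 → A4.

A4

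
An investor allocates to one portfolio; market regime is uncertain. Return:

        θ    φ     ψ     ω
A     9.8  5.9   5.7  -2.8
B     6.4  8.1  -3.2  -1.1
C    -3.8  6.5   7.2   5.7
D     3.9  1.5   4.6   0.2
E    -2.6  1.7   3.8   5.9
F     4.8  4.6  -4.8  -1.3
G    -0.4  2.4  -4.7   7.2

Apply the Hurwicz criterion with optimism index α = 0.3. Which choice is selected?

D

A: 0.3·9.8 + 0.7·(-2.8) = 0.98
B: 0.3·8.1 + 0.7·(-3.2) = 0.19
C: 0.3·7.2 + 0.7·(-3.8) = -0.5
D: 0.3·4.6 + 0.7·0.2 = 1.52
E: 0.3·5.9 + 0.7·(-2.6) = -0.05
F: 0.3·4.8 + 0.7·(-4.8) = -1.92
G: 0.3·7.2 + 0.7·(-4.7) = -1.13
Highest Hurwicz score = 1.52 → D.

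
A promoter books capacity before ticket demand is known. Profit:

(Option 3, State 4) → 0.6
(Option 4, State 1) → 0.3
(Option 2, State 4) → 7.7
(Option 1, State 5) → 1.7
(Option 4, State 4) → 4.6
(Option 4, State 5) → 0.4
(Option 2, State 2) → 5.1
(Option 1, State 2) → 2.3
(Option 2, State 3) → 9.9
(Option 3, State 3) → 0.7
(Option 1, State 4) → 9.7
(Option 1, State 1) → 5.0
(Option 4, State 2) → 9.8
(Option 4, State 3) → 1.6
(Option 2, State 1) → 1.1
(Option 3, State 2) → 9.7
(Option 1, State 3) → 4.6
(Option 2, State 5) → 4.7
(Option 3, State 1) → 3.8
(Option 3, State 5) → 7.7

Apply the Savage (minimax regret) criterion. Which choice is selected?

Option 2

Column bests: State 1=5.0, State 2=9.8, State 3=9.9, State 4=9.7, State 5=7.7.
Option 1 regrets: 0.0, 7.5, 5.3, 0.0, 6.0 → max 7.5
Option 2 regrets: 3.9, 4.7, 0.0, 2.0, 3.0 → max 4.7
Option 3 regrets: 1.2, 0.1, 9.2, 9.1, 0.0 → max 9.2
Option 4 regrets: 4.7, 0.0, 8.3, 5.1, 7.3 → max 8.3
Smallest max regret = 4.7 → Option 2.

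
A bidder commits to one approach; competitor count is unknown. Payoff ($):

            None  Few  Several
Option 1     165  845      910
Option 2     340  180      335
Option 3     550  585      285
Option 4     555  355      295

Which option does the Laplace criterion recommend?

Row averages: Option 1=640, Option 2=285, Option 3=1420/3, Option 4=1205/3
Highest average = 640 → Option 1.

Option 1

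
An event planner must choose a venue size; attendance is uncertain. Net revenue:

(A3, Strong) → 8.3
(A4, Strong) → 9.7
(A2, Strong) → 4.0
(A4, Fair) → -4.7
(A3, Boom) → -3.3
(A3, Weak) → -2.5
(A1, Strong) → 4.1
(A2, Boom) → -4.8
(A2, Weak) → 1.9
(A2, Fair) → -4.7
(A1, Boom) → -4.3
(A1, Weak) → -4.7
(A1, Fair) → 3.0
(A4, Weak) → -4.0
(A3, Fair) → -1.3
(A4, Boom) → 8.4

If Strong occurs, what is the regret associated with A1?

5.6

Best payoff under Strong is 9.7.
Regret = 9.7 − 4.1 = 5.6.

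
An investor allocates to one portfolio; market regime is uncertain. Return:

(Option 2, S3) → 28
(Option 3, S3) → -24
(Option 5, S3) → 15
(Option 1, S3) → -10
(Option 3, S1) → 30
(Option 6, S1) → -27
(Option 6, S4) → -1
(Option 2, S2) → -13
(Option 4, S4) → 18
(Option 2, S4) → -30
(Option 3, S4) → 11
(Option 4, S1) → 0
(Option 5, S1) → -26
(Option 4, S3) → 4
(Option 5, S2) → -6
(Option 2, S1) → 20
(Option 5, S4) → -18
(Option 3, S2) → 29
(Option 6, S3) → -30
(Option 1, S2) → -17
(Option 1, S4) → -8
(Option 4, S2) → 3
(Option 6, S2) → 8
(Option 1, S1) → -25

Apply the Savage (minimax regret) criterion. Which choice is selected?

Option 4

Column bests: S1=30, S2=29, S3=28, S4=18.
Option 1 regrets: 55, 46, 38, 26 → max 55
Option 2 regrets: 10, 42, 0, 48 → max 48
Option 3 regrets: 0, 0, 52, 7 → max 52
Option 4 regrets: 30, 26, 24, 0 → max 30
Option 5 regrets: 56, 35, 13, 36 → max 56
Option 6 regrets: 57, 21, 58, 19 → max 58
Smallest max regret = 30 → Option 4.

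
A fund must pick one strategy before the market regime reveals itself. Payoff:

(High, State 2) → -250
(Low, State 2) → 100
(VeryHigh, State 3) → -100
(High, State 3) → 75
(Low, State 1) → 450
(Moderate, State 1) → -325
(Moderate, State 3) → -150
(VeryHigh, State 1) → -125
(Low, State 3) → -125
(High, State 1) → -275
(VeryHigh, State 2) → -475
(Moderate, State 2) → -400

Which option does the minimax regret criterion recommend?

Low

Column bests: State 1=450, State 2=100, State 3=75.
Low regrets: 0, 0, 200 → max 200
Moderate regrets: 775, 500, 225 → max 775
High regrets: 725, 350, 0 → max 725
VeryHigh regrets: 575, 575, 175 → max 575
Smallest max regret = 200 → Low.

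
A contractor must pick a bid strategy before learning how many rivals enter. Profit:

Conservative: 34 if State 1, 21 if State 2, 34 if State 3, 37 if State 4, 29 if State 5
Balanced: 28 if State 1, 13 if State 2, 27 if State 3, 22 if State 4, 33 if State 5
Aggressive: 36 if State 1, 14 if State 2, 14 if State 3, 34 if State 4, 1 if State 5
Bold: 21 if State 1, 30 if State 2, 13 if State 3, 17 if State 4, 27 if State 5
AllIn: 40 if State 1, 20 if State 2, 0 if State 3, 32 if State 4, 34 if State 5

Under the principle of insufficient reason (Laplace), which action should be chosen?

Row averages: Conservative=31, Balanced=24.6, Aggressive=19.8, Bold=21.6, AllIn=25.2
Highest average = 31 → Conservative.

Conservative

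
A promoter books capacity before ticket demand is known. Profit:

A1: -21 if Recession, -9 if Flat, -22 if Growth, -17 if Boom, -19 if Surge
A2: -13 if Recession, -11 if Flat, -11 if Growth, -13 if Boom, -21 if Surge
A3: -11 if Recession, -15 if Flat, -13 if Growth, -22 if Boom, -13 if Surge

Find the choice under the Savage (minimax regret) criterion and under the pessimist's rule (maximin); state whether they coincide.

Column bests: Recession=-11, Flat=-9, Growth=-11, Boom=-13, Surge=-13.
A1 regrets: 10, 0, 11, 4, 6 → max 11
A2 regrets: 2, 2, 0, 0, 8 → max 8
A3 regrets: 0, 6, 2, 9, 0 → max 9
Smallest max regret = 8 → A2.
Row minima: A1=-22, A2=-21, A3=-22
Best worst-case = -21 → A2.

minimax regret → A2; maximin → A2 (agree)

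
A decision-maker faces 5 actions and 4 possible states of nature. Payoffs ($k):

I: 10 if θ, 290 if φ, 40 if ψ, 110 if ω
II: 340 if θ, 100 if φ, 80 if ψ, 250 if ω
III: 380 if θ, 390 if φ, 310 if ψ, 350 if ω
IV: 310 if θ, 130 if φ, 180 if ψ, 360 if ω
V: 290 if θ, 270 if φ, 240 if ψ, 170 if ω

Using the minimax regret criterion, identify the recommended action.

III

Column bests: θ=380, φ=390, ψ=310, ω=360.
I regrets: 370, 100, 270, 250 → max 370
II regrets: 40, 290, 230, 110 → max 290
III regrets: 0, 0, 0, 10 → max 10
IV regrets: 70, 260, 130, 0 → max 260
V regrets: 90, 120, 70, 190 → max 190
Smallest max regret = 10 → III.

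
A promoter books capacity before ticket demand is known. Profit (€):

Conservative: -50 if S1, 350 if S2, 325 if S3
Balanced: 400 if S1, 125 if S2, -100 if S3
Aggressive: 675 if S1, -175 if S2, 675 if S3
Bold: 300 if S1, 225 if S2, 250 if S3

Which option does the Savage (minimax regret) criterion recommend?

Column bests: S1=675, S2=350, S3=675.
Conservative regrets: 725, 0, 350 → max 725
Balanced regrets: 275, 225, 775 → max 775
Aggressive regrets: 0, 525, 0 → max 525
Bold regrets: 375, 125, 425 → max 425
Smallest max regret = 425 → Bold.

Bold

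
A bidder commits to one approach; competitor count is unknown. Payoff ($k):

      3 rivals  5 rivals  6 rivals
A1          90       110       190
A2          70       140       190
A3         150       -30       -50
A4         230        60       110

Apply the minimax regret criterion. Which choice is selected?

A4

Column bests: 3 rivals=230, 5 rivals=140, 6 rivals=190.
A1 regrets: 140, 30, 0 → max 140
A2 regrets: 160, 0, 0 → max 160
A3 regrets: 80, 170, 240 → max 240
A4 regrets: 0, 80, 80 → max 80
Smallest max regret = 80 → A4.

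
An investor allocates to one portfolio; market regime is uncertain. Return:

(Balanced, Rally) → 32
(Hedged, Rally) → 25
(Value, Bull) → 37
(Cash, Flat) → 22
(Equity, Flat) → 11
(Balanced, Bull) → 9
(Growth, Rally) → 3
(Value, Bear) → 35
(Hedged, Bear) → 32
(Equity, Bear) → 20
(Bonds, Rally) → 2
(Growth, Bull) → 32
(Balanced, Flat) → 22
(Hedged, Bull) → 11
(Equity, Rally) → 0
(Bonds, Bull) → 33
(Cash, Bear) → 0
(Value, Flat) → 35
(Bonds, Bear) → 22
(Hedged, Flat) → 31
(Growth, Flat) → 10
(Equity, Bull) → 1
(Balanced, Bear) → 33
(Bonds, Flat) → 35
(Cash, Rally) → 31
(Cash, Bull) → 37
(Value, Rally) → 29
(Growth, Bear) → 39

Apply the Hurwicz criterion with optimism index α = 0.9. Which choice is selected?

Value: 0.9·37 + 0.1·29 = 36.2
Equity: 0.9·20 + 0.1·0 = 18
Bonds: 0.9·35 + 0.1·2 = 31.7
Hedged: 0.9·32 + 0.1·11 = 29.9
Cash: 0.9·37 + 0.1·0 = 33.3
Growth: 0.9·39 + 0.1·3 = 35.4
Balanced: 0.9·33 + 0.1·9 = 30.6
Highest Hurwicz score = 36.2 → Value.

Value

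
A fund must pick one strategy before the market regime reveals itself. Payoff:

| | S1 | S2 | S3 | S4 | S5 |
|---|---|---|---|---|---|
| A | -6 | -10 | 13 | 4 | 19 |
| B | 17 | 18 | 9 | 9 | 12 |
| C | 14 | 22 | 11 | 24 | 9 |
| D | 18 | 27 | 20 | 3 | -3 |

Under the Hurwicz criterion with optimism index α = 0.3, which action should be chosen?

C

A: 0.3·19 + 0.7·(-10) = -1.3
B: 0.3·18 + 0.7·9 = 11.7
C: 0.3·24 + 0.7·9 = 13.5
D: 0.3·27 + 0.7·(-3) = 6
Highest Hurwicz score = 13.5 → C.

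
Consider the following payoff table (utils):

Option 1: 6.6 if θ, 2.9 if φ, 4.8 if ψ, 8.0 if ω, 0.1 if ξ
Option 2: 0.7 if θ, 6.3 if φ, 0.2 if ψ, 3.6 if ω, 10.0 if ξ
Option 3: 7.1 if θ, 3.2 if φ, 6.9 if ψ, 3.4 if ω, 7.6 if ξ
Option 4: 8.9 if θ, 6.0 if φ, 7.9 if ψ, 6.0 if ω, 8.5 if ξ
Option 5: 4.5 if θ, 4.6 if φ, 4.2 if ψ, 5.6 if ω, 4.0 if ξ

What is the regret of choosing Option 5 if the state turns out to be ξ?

Best payoff under ξ is 10.0.
Regret = 10.0 − 4.0 = 6.0.

6.0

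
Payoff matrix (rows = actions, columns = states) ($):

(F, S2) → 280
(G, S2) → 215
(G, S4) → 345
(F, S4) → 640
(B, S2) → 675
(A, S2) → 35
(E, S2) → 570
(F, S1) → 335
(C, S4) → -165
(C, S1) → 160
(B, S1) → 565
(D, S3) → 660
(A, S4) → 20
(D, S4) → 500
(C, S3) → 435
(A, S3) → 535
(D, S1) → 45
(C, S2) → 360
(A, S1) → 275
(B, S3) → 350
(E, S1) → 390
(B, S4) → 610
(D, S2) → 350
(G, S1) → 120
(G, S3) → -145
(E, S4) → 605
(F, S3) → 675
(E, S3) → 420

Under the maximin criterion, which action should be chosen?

Row minima: A=20, B=350, C=-165, D=45, E=390, F=280, G=-145
Best worst-case = 390 → E.

E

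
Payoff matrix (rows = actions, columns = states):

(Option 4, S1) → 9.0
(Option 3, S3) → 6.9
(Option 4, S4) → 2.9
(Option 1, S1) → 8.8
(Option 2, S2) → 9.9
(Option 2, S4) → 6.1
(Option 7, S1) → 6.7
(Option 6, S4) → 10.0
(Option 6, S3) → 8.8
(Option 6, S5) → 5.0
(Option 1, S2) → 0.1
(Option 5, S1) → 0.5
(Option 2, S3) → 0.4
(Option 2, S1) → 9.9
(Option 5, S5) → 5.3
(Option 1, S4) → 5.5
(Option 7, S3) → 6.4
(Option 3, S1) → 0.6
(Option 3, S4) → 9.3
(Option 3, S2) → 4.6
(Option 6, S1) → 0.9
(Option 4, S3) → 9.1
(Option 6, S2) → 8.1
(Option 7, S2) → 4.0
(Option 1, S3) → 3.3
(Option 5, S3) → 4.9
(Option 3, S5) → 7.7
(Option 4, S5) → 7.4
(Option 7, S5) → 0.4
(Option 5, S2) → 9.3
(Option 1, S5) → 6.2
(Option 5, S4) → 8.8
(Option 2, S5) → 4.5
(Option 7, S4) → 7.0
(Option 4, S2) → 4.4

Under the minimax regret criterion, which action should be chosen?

Column bests: S1=9.9, S2=9.9, S3=9.1, S4=10.0, S5=7.7.
Option 1 regrets: 1.1, 9.8, 5.8, 4.5, 1.5 → max 9.8
Option 2 regrets: 0.0, 0.0, 8.7, 3.9, 3.2 → max 8.7
Option 3 regrets: 9.3, 5.3, 2.2, 0.7, 0.0 → max 9.3
Option 4 regrets: 0.9, 5.5, 0.0, 7.1, 0.3 → max 7.1
Option 5 regrets: 9.4, 0.6, 4.2, 1.2, 2.4 → max 9.4
Option 6 regrets: 9.0, 1.8, 0.3, 0.0, 2.7 → max 9.0
Option 7 regrets: 3.2, 5.9, 2.7, 3.0, 7.3 → max 7.3
Smallest max regret = 7.1 → Option 4.

Option 4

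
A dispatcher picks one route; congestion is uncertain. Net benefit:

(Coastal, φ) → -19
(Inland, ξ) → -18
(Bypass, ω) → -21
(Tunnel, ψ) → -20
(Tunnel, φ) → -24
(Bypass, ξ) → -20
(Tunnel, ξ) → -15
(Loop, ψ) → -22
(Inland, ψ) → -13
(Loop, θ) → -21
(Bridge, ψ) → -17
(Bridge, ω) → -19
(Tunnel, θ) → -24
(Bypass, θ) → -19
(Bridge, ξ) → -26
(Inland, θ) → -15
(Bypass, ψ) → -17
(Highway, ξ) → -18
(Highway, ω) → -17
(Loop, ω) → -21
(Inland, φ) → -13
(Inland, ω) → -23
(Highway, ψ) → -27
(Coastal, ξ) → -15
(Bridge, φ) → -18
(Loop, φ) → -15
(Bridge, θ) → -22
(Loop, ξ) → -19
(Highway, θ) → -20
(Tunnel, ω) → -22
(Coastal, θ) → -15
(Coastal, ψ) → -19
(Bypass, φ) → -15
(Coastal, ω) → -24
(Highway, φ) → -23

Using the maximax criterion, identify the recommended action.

Row maxima: Bridge=-17, Highway=-17, Bypass=-15, Coastal=-15, Tunnel=-15, Inland=-13, Loop=-15
Best best-case = -13 → Inland.

Inland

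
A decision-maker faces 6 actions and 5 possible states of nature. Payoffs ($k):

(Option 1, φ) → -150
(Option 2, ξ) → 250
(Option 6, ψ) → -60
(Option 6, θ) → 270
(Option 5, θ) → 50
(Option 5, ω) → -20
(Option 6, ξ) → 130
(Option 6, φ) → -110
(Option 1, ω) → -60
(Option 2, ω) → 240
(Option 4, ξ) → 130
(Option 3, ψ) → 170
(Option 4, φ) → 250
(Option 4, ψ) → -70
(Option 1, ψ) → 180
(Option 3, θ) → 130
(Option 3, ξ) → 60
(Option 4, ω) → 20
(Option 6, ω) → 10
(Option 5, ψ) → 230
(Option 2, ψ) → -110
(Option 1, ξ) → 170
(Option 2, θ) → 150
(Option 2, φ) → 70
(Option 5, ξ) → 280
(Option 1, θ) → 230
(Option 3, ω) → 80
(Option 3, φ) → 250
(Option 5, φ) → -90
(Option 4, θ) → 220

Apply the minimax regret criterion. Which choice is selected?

Column bests: θ=270, φ=250, ψ=230, ω=240, ξ=280.
Option 1 regrets: 40, 400, 50, 300, 110 → max 400
Option 2 regrets: 120, 180, 340, 0, 30 → max 340
Option 3 regrets: 140, 0, 60, 160, 220 → max 220
Option 4 regrets: 50, 0, 300, 220, 150 → max 300
Option 5 regrets: 220, 340, 0, 260, 0 → max 340
Option 6 regrets: 0, 360, 290, 230, 150 → max 360
Smallest max regret = 220 → Option 3.

Option 3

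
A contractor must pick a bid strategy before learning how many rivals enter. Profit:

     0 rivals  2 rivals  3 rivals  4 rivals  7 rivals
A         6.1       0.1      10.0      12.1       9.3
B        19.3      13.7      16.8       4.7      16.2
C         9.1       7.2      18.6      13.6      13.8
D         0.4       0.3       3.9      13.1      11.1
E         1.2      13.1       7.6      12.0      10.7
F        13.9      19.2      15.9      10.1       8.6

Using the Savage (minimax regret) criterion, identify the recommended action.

F

Column bests: 0 rivals=19.3, 2 rivals=19.2, 3 rivals=18.6, 4 rivals=13.6, 7 rivals=16.2.
A regrets: 13.2, 19.1, 8.6, 1.5, 6.9 → max 19.1
B regrets: 0.0, 5.5, 1.8, 8.9, 0.0 → max 8.9
C regrets: 10.2, 12.0, 0.0, 0.0, 2.4 → max 12.0
D regrets: 18.9, 18.9, 14.7, 0.5, 5.1 → max 18.9
E regrets: 18.1, 6.1, 11.0, 1.6, 5.5 → max 18.1
F regrets: 5.4, 0.0, 2.7, 3.5, 7.6 → max 7.6
Smallest max regret = 7.6 → F.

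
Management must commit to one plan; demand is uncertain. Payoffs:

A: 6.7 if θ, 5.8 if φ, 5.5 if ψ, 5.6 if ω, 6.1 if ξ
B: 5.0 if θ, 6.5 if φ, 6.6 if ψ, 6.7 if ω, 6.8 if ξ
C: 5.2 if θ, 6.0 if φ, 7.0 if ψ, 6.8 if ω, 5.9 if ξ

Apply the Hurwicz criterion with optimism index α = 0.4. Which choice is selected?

A

A: 0.4·6.7 + 0.6·5.5 = 5.98
B: 0.4·6.8 + 0.6·5.0 = 5.72
C: 0.4·7.0 + 0.6·5.2 = 5.92
Highest Hurwicz score = 5.98 → A.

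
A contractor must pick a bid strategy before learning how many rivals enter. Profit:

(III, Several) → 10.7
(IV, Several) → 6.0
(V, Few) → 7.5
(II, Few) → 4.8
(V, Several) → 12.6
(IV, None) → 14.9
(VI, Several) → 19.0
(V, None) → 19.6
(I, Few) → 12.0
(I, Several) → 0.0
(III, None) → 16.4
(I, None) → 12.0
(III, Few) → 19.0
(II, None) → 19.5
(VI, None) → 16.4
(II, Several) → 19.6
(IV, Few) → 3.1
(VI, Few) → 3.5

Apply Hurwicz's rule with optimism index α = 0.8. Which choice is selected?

III

I: 0.8·12.0 + 0.2·0.0 = 9.6
II: 0.8·19.6 + 0.2·4.8 = 16.64
III: 0.8·19.0 + 0.2·10.7 = 17.34
IV: 0.8·14.9 + 0.2·3.1 = 12.54
V: 0.8·19.6 + 0.2·7.5 = 17.18
VI: 0.8·19.0 + 0.2·3.5 = 15.9
Highest Hurwicz score = 17.34 → III.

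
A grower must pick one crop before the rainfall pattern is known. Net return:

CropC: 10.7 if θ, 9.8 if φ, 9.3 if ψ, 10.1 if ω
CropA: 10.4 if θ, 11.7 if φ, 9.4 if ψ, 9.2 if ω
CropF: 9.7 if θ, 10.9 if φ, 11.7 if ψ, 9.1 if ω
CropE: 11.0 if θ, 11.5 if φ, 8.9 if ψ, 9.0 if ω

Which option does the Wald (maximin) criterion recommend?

CropC

Row minima: CropC=9.3, CropA=9.2, CropF=9.1, CropE=8.9
Best worst-case = 9.3 → CropC.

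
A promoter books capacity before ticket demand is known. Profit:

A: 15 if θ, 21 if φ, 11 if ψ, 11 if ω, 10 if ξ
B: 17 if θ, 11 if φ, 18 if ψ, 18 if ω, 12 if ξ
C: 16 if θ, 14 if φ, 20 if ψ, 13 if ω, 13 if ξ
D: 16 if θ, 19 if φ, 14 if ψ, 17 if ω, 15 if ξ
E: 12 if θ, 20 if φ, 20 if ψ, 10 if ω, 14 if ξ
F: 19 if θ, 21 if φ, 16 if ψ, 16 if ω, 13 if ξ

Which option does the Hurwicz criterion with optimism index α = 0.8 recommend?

A: 0.8·21 + 0.2·10 = 18.8
B: 0.8·18 + 0.2·11 = 16.6
C: 0.8·20 + 0.2·13 = 18.6
D: 0.8·19 + 0.2·14 = 18
E: 0.8·20 + 0.2·10 = 18
F: 0.8·21 + 0.2·13 = 19.4
Highest Hurwicz score = 19.4 → F.

F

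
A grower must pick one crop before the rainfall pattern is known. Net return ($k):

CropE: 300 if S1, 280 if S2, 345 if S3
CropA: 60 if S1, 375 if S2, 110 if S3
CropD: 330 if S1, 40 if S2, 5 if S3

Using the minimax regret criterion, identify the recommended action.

Column bests: S1=330, S2=375, S3=345.
CropE regrets: 30, 95, 0 → max 95
CropA regrets: 270, 0, 235 → max 270
CropD regrets: 0, 335, 340 → max 340
Smallest max regret = 95 → CropE.

CropE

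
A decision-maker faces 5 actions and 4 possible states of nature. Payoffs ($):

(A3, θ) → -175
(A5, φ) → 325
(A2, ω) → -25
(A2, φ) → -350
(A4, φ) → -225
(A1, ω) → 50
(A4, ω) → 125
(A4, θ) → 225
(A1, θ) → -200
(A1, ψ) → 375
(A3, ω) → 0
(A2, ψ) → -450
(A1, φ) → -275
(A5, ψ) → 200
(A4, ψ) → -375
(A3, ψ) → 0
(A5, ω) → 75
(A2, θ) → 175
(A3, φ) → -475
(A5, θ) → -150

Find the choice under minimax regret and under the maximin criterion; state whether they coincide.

minimax regret → A5; maximin → A5 (agree)

Column bests: θ=225, φ=325, ψ=375, ω=125.
A1 regrets: 425, 600, 0, 75 → max 600
A2 regrets: 50, 675, 825, 150 → max 825
A3 regrets: 400, 800, 375, 125 → max 800
A4 regrets: 0, 550, 750, 0 → max 750
A5 regrets: 375, 0, 175, 50 → max 375
Smallest max regret = 375 → A5.
Row minima: A1=-275, A2=-450, A3=-475, A4=-375, A5=-150
Best worst-case = -150 → A5.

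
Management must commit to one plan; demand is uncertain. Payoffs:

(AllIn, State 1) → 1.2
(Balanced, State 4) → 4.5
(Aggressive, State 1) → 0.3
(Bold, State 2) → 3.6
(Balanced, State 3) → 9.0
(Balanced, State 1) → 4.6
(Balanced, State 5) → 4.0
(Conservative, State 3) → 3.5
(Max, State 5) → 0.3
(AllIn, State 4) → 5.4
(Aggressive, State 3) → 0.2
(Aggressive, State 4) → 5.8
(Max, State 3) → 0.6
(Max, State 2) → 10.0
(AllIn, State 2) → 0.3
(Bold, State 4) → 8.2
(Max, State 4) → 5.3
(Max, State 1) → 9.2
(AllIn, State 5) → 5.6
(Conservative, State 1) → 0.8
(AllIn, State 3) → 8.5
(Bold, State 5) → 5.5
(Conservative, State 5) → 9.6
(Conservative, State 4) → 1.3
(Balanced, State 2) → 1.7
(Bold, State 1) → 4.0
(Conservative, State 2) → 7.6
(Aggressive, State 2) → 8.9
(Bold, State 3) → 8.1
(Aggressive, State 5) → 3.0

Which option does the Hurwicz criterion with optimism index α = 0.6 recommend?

Conservative: 0.6·9.6 + 0.4·0.8 = 6.08
Balanced: 0.6·9.0 + 0.4·1.7 = 6.08
Aggressive: 0.6·8.9 + 0.4·0.2 = 5.42
Bold: 0.6·8.2 + 0.4·3.6 = 6.36
AllIn: 0.6·8.5 + 0.4·0.3 = 5.22
Max: 0.6·10.0 + 0.4·0.3 = 6.12
Highest Hurwicz score = 6.36 → Bold.

Bold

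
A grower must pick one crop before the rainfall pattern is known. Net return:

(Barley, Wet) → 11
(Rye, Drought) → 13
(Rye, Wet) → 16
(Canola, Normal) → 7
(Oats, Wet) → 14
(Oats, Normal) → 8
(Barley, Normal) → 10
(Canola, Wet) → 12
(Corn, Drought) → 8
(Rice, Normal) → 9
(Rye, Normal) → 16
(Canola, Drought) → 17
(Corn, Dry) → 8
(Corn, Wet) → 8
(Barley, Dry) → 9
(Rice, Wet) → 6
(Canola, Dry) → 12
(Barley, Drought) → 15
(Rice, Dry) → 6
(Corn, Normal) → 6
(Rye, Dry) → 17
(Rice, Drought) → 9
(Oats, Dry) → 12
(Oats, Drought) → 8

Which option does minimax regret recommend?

Rye

Column bests: Drought=17, Dry=17, Normal=16, Wet=16.
Corn regrets: 9, 9, 10, 8 → max 10
Canola regrets: 0, 5, 9, 4 → max 9
Oats regrets: 9, 5, 8, 2 → max 9
Barley regrets: 2, 8, 6, 5 → max 8
Rice regrets: 8, 11, 7, 10 → max 11
Rye regrets: 4, 0, 0, 0 → max 4
Smallest max regret = 4 → Rye.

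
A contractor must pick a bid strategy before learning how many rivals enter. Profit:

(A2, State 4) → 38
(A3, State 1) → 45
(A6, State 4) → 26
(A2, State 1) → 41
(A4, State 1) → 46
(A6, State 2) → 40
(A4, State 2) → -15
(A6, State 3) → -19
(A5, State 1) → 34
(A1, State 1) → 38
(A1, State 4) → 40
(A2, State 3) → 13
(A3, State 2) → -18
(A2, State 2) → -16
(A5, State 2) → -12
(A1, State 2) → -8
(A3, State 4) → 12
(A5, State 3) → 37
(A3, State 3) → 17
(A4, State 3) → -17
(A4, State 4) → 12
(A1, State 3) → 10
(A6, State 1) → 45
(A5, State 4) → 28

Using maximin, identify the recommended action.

Row minima: A1=-8, A2=-16, A3=-18, A4=-17, A5=-12, A6=-19
Best worst-case = -8 → A1.

A1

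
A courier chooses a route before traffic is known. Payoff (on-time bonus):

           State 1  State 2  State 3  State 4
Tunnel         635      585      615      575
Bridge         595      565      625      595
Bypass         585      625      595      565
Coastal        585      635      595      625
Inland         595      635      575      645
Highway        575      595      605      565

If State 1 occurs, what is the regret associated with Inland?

Best payoff under State 1 is 635.
Regret = 635 − 595 = 40.

40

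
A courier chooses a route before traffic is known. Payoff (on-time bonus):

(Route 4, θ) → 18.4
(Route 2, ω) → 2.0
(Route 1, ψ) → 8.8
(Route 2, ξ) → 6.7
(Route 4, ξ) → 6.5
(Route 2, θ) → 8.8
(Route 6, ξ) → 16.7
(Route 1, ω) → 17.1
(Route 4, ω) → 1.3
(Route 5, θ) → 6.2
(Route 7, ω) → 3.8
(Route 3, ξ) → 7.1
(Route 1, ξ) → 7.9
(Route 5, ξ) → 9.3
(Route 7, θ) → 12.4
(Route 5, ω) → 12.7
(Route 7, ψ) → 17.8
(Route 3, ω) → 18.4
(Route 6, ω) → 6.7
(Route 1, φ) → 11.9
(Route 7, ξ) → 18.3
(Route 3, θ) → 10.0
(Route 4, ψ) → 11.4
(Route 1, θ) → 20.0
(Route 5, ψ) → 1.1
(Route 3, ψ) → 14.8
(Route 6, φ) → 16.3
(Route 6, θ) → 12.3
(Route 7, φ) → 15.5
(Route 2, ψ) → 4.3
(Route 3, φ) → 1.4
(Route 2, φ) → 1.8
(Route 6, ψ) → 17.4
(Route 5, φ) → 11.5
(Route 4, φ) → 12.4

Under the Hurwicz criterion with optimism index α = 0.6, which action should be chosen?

Route 1: 0.6·20.0 + 0.4·7.9 = 15.16
Route 2: 0.6·8.8 + 0.4·1.8 = 6
Route 3: 0.6·18.4 + 0.4·1.4 = 11.6
Route 4: 0.6·18.4 + 0.4·1.3 = 11.56
Route 5: 0.6·12.7 + 0.4·1.1 = 8.06
Route 6: 0.6·17.4 + 0.4·6.7 = 13.12
Route 7: 0.6·18.3 + 0.4·3.8 = 12.5
Highest Hurwicz score = 15.16 → Route 1.

Route 1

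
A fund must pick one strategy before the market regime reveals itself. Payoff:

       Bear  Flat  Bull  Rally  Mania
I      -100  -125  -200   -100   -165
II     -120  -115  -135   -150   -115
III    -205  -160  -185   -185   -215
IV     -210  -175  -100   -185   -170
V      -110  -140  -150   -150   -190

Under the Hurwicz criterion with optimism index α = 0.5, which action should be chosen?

II

I: 0.5·(-100) + 0.5·(-200) = -150
II: 0.5·(-115) + 0.5·(-150) = -132.5
III: 0.5·(-160) + 0.5·(-215) = -187.5
IV: 0.5·(-100) + 0.5·(-210) = -155
V: 0.5·(-110) + 0.5·(-190) = -150
Highest Hurwicz score = -132.5 → II.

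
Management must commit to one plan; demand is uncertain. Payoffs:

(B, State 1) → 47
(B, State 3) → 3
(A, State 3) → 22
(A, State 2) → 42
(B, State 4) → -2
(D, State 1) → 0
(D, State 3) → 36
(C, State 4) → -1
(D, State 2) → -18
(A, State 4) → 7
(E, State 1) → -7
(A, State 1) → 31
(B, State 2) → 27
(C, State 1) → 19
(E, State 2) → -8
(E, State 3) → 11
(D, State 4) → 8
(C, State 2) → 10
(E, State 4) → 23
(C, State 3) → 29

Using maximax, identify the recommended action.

B

Row maxima: A=42, B=47, C=29, D=36, E=23
Best best-case = 47 → B.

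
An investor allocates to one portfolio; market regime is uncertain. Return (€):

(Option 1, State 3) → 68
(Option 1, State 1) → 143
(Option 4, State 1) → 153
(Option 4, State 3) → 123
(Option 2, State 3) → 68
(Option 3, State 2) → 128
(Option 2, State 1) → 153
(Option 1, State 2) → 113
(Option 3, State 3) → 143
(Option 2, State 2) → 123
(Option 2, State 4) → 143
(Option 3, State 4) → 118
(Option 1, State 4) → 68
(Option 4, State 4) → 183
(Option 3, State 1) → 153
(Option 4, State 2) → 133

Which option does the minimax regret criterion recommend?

Column bests: State 1=153, State 2=133, State 3=143, State 4=183.
Option 1 regrets: 10, 20, 75, 115 → max 115
Option 2 regrets: 0, 10, 75, 40 → max 75
Option 3 regrets: 0, 5, 0, 65 → max 65
Option 4 regrets: 0, 0, 20, 0 → max 20
Smallest max regret = 20 → Option 4.

Option 4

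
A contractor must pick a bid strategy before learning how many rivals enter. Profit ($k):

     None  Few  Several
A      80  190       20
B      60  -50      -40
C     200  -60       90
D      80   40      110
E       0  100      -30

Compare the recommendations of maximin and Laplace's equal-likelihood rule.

Row minima: A=20, B=-50, C=-60, D=40, E=-30
Best worst-case = 40 → D.
Row averages: A=290/3, B=-10, C=230/3, D=230/3, E=70/3
Highest average = 290/3 → A.

maximin → D; laplace → A (disagree)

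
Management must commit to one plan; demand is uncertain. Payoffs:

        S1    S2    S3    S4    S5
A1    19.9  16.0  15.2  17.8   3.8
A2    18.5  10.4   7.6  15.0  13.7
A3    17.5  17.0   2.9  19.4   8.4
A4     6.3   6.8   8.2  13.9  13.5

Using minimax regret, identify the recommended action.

A2

Column bests: S1=19.9, S2=17.0, S3=15.2, S4=19.4, S5=13.7.
A1 regrets: 0.0, 1.0, 0.0, 1.6, 9.9 → max 9.9
A2 regrets: 1.4, 6.6, 7.6, 4.4, 0.0 → max 7.6
A3 regrets: 2.4, 0.0, 12.3, 0.0, 5.3 → max 12.3
A4 regrets: 13.6, 10.2, 7.0, 5.5, 0.2 → max 13.6
Smallest max regret = 7.6 → A2.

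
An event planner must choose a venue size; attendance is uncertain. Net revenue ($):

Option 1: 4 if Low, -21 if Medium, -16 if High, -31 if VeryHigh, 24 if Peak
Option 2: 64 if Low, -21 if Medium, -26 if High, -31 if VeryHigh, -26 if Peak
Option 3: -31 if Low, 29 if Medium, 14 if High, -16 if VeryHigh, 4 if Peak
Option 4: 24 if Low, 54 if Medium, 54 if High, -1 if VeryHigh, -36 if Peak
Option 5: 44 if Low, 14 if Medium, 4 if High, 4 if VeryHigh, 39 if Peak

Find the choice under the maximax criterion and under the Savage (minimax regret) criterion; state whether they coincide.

Row maxima: Option 1=24, Option 2=64, Option 3=29, Option 4=54, Option 5=44
Best best-case = 64 → Option 2.
Column bests: Low=64, Medium=54, High=54, VeryHigh=4, Peak=39.
Option 1 regrets: 60, 75, 70, 35, 15 → max 75
Option 2 regrets: 0, 75, 80, 35, 65 → max 80
Option 3 regrets: 95, 25, 40, 20, 35 → max 95
Option 4 regrets: 40, 0, 0, 5, 75 → max 75
Option 5 regrets: 20, 40, 50, 0, 0 → max 50
Smallest max regret = 50 → Option 5.

maximax → Option 2; minimax regret → Option 5 (disagree)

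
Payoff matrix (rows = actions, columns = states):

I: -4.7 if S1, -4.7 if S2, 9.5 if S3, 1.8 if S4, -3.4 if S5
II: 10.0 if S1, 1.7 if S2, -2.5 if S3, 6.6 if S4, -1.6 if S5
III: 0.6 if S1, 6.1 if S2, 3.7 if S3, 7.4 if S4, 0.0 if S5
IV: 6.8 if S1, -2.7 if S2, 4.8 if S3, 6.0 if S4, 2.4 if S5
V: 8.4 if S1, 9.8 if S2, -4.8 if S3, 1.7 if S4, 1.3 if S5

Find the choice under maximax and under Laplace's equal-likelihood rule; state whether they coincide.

maximax → II; laplace → III (disagree)

Row maxima: I=9.5, II=10.0, III=7.4, IV=6.8, V=9.8
Best best-case = 10.0 → II.
Row averages: I=-0.3, II=2.84, III=3.56, IV=3.46, V=3.28
Highest average = 3.56 → III.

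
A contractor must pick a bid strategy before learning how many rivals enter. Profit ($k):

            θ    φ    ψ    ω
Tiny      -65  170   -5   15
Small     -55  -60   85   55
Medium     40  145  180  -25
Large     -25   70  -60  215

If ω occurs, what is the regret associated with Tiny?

Best payoff under ω is 215.
Regret = 215 − 15 = 200.

200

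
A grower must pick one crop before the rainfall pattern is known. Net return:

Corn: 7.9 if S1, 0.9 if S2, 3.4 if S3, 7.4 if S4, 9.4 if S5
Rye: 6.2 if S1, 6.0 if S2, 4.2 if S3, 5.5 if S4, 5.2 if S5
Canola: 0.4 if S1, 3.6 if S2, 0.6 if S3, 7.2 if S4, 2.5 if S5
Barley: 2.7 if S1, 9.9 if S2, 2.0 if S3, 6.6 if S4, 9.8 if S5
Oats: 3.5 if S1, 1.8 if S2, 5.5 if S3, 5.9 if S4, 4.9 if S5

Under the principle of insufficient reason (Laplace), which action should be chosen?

Row averages: Corn=5.8, Rye=5.42, Canola=2.86, Barley=6.2, Oats=4.32
Highest average = 6.2 → Barley.

Barley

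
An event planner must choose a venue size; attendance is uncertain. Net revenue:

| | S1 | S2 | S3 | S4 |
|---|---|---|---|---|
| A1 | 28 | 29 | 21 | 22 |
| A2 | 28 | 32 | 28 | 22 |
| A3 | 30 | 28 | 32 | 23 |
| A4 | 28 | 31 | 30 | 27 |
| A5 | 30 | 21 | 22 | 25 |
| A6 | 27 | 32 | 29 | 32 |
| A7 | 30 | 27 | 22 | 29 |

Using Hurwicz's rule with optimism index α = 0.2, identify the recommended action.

A1: 0.2·29 + 0.8·21 = 22.6
A2: 0.2·32 + 0.8·22 = 24
A3: 0.2·32 + 0.8·23 = 24.8
A4: 0.2·31 + 0.8·27 = 27.8
A5: 0.2·30 + 0.8·21 = 22.8
A6: 0.2·32 + 0.8·27 = 28
A7: 0.2·30 + 0.8·22 = 23.6
Highest Hurwicz score = 28 → A6.

A6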